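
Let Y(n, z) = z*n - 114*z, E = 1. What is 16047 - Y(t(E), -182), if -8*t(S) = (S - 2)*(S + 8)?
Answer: -17985/4 ≈ -4496.3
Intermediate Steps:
t(S) = -(-2 + S)*(8 + S)/8 (t(S) = -(S - 2)*(S + 8)/8 = -(-2 + S)*(8 + S)/8)
Y(n, z) = -114*z + n*z (Y(n, z) = n*z - 114*z = -114*z + n*z)
16047 - Y(t(E), -182) = 16047 - (-182)*(-114 + (2 - 3/4*1 - 1/8*1**2)) = 16047 - (-182)*(-114 + (2 - 3/4 - 1/8*1)) = 16047 - (-182)*(-114 + (2 - 3/4 - 1/8)) = 16047 - (-182)*(-114 + 9/8) = 16047 - (-182)*(-903)/8 = 16047 - 1*82173/4 = 16047 - 82173/4 = -17985/4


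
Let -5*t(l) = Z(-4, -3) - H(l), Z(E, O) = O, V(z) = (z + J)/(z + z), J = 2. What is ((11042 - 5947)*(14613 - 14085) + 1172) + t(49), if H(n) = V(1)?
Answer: 26913329/10 ≈ 2.6913e+6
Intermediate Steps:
V(z) = (2 + z)/(2*z) (V(z) = (z + 2)/(z + z) = (2 + z)/((2*z)) = (2 + z)*(1/(2*z)) = (2 + z)/(2*z))
H(n) = 3/2 (H(n) = (1/2)*(2 + 1)/1 = (1/2)*1*3 = 3/2)
t(l) = 9/10 (t(l) = -(-3 - 1*3/2)/5 = -(-3 - 3/2)/5 = -1/5*(-9/2) = 9/10)
((11042 - 5947)*(14613 - 14085) + 1172) + t(49) = ((11042 - 5947)*(14613 - 14085) + 1172) + 9/10 = (5095*528 + 1172) + 9/10 = (2690160 + 1172) + 9/10 = 2691332 + 9/10 = 26913329/10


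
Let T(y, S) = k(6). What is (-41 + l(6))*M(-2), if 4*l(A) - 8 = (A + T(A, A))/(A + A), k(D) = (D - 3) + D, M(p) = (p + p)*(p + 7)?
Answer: 3095/4 ≈ 773.75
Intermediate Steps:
M(p) = 2*p*(7 + p) (M(p) = (2*p)*(7 + p) = 2*p*(7 + p))
k(D) = -3 + 2*D (k(D) = (-3 + D) + D = -3 + 2*D)
T(y, S) = 9 (T(y, S) = -3 + 2*6 = -3 + 12 = 9)
l(A) = 2 + (9 + A)/(8*A) (l(A) = 2 + ((A + 9)/(A + A))/4 = 2 + ((9 + A)/((2*A)))/4 = 2 + ((9 + A)*(1/(2*A)))/4 = 2 + ((9 + A)/(2*A))/4 = 2 + (9 + A)/(8*A))
(-41 + l(6))*M(-2) = (-41 + (1/8)*(9 + 17*6)/6)*(2*(-2)*(7 - 2)) = (-41 + (1/8)*(1/6)*(9 + 102))*(2*(-2)*5) = (-41 + (1/8)*(1/6)*111)*(-20) = (-41 + 37/16)*(-20) = -619/16*(-20) = 3095/4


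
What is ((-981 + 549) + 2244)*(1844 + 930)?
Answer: 5026488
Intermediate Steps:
((-981 + 549) + 2244)*(1844 + 930) = (-432 + 2244)*2774 = 1812*2774 = 5026488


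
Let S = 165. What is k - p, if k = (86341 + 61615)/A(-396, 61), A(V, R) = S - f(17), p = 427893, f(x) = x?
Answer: -15795052/37 ≈ -4.2689e+5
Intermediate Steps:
A(V, R) = 148 (A(V, R) = 165 - 1*17 = 165 - 17 = 148)
k = 36989/37 (k = (86341 + 61615)/148 = 147956*(1/148) = 36989/37 ≈ 999.70)
k - p = 36989/37 - 1*427893 = 36989/37 - 427893 = -15795052/37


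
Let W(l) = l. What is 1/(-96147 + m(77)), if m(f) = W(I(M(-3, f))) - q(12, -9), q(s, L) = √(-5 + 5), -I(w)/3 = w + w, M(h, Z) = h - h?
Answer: -1/96147 ≈ -1.0401e-5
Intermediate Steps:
M(h, Z) = 0
I(w) = -6*w (I(w) = -3*(w + w) = -6*w)
q(s, L) = 0 (q(s, L) = √0 = 0)
m(f) = 0 (m(f) = -6*0 - 1*0 = 0 + 0 = 0)
1/(-96147 + m(77)) = 1/(-96147 + 0) = 1/(-96147) = -1/96147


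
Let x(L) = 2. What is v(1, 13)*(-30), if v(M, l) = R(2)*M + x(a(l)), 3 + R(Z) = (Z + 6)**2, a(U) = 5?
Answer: -1890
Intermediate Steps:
R(Z) = -3 + (6 + Z)**2 (R(Z) = -3 + (Z + 6)**2 = -3 + (6 + Z)**2)
v(M, l) = 2 + 61*M (v(M, l) = (-3 + (6 + 2)**2)*M + 2 = (-3 + 8**2)*M + 2 = (-3 + 64)*M + 2 = 61*M + 2 = 2 + 61*M)
v(1, 13)*(-30) = (2 + 61*1)*(-30) = (2 + 61)*(-30) = 63*(-30) = -1890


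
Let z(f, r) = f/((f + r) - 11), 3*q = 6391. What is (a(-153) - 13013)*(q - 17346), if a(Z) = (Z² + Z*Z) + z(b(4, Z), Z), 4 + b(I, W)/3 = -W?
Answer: -436716808514/849 ≈ -5.1439e+8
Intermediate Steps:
b(I, W) = -12 - 3*W (b(I, W) = -12 + 3*(-W) = -12 - 3*W)
q = 6391/3 (q = (⅓)*6391 = 6391/3 ≈ 2130.3)
z(f, r) = f/(-11 + f + r)
a(Z) = 2*Z² + (-12 - 3*Z)/(-23 - 2*Z) (a(Z) = (Z² + Z*Z) + (-12 - 3*Z)/(-11 + (-12 - 3*Z) + Z) = (Z² + Z²) + (-12 - 3*Z)/(-23 - 2*Z) = 2*Z² + (-12 - 3*Z)/(-23 - 2*Z))
(a(-153) - 13013)*(q - 17346) = ((12 + 3*(-153) + (-153)²*(46 + 4*(-153)))/(23 + 2*(-153)) - 13013)*(6391/3 - 17346) = ((12 - 459 + 23409*(46 - 612))/(23 - 306) - 13013)*(-45647/3) = ((12 - 459 + 23409*(-566))/(-283) - 13013)*(-45647/3) = (-(12 - 459 - 13249494)/283 - 13013)*(-45647/3) = (-1/283*(-13249941) - 13013)*(-45647/3) = (13249941/283 - 13013)*(-45647/3) = (9567262/283)*(-45647/3) = -436716808514/849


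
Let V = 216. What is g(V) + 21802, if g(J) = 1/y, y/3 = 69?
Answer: 4513015/207 ≈ 21802.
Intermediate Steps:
y = 207 (y = 3*69 = 207)
g(J) = 1/207
g(V) + 21802 = 1/207 + 21802 = 4513015/207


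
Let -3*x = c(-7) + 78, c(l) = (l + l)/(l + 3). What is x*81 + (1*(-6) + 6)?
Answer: -4401/2 ≈ -2200.5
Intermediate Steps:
c(l) = 2*l/(3 + l) (c(l) = (2*l)/(3 + l) = 2*l/(3 + l))
x = -163/6 (x = -(2*(-7)/(3 - 7) + 78)/3 = -(2*(-7)/(-4) + 78)/3 = -(2*(-7)*(-1/4) + 78)/3 = -(7/2 + 78)/3 = -1/3*163/2 = -163/6 ≈ -27.167)
x*81 + (1*(-6) + 6) = -163/6*81 + (1*(-6) + 6) = -4401/2 + (-6 + 6) = -4401/2 + 0 = -4401/2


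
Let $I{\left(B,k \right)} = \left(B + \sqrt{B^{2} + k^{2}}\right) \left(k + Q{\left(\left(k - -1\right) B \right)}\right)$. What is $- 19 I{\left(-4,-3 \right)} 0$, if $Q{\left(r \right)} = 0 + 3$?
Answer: $0$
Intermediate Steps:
$Q{\left(r \right)} = 3$
$I{\left(B,k \right)} = \left(3 + k\right) \left(B + \sqrt{B^{2} + k^{2}}\right)$ ($I{\left(B,k \right)} = \left(B + \sqrt{B^{2} + k^{2}}\right) \left(k + 3\right) = \left(B + \sqrt{B^{2} + k^{2}}\right) \left(3 + k\right) = \left(3 + k\right) \left(B + \sqrt{B^{2} + k^{2}}\right)$)
$- 19 I{\left(-4,-3 \right)} 0 = - 19 \left(3 \left(-4\right) + 3 \sqrt{\left(-4\right)^{2} + \left(-3\right)^{2}} - -12 - 3 \sqrt{\left(-4\right)^{2} + \left(-3\right)^{2}}\right) 0 = - 19 \left(-12 + 3 \sqrt{16 + 9} + 12 - 3 \sqrt{16 + 9}\right) 0 = - 19 \left(-12 + 3 \sqrt{25} + 12 - 3 \sqrt{25}\right) 0 = - 19 \left(-12 + 3 \cdot 5 + 12 - 15\right) 0 = - 19 \left(-12 + 15 + 12 - 15\right) 0 = \left(-19\right) 0 \cdot 0 = 0 \cdot 0 = 0$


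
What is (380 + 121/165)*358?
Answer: 2044538/15 ≈ 1.3630e+5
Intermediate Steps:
(380 + 121/165)*358 = (380 + 121*(1/165))*358 = (380 + 11/15)*358 = (5711/15)*358 = 2044538/15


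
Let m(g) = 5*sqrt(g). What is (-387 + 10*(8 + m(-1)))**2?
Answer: 91749 - 30700*I ≈ 91749.0 - 30700.0*I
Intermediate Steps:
(-387 + 10*(8 + m(-1)))**2 = (-387 + 10*(8 + 5*sqrt(-1)))**2 = (-387 + 10*(8 + 5*I))**2 = (-387 + (80 + 50*I))**2 = (-307 + 50*I)**2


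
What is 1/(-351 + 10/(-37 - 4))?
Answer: -41/14401 ≈ -0.0028470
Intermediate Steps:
1/(-351 + 10/(-37 - 4)) = 1/(-351 + 10/(-41)) = 1/(-351 - 1/41*10) = 1/(-351 - 10/41) = 1/(-14401/41) = -41/14401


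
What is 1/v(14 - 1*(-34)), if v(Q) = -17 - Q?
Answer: -1/65 ≈ -0.015385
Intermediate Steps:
1/v(14 - 1*(-34)) = 1/(-17 - (14 - 1*(-34))) = 1/(-17 - (14 + 34)) = 1/(-17 - 1*48) = 1/(-17 - 48) = 1/(-65) = -1/65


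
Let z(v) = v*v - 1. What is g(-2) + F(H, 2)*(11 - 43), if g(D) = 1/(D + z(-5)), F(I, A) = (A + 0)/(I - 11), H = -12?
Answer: 1431/506 ≈ 2.8281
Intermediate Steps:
z(v) = -1 + v**2 (z(v) = v**2 - 1 = -1 + v**2)
F(I, A) = A/(-11 + I)
g(D) = 1/(24 + D) (g(D) = 1/(D + (-1 + (-5)**2)) = 1/(D + (-1 + 25)) = 1/(D + 24) = 1/(24 + D))
g(-2) + F(H, 2)*(11 - 43) = 1/(24 - 2) + (2/(-11 - 12))*(11 - 43) = 1/22 + (2/(-23))*(-32) = 1/22 + (2*(-1/23))*(-32) = 1/22 - 2/23*(-32) = 1/22 + 64/23 = 1431/506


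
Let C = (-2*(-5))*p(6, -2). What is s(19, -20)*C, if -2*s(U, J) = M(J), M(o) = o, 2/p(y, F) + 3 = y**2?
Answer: 200/33 ≈ 6.0606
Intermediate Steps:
p(y, F) = 2/(-3 + y**2)
s(U, J) = -J/2
C = 20/33 (C = (-2*(-5))*(2/(-3 + 6**2)) = 10*(2/(-3 + 36)) = 10*(2/33) = 20/33 ≈ 0.60606)
s(19, -20)*C = -1/2*(-20)*(20/33) = 10*(20/33) = 200/33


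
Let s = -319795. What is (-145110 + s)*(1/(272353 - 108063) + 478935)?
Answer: -1045162642378733/4694 ≈ -2.2266e+11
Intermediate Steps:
(-145110 + s)*(1/(272353 - 108063) + 478935) = (-145110 - 319795)*(1/(272353 - 108063) + 478935) = -464905*(1/164290 + 478935) = -464905*78684231151/164290 = -1045162642378733/4694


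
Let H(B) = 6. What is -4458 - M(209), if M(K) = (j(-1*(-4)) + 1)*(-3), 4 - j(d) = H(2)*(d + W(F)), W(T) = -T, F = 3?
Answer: -4461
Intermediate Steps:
j(d) = 22 - 6*d (j(d) = 4 - 6*(d - 1*3) = 4 - 6*(d - 3) = 4 - 6*(-3 + d) = 4 - (-18 + 6*d) = 4 + (18 - 6*d) = 22 - 6*d)
M(K) = 3 (M(K) = ((22 - (-6)*(-4)) + 1)*(-3) = ((22 - 6*4) + 1)*(-3) = ((22 - 24) + 1)*(-3) = (-2 + 1)*(-3) = -1*(-3) = 3)
-4458 - M(209) = -4458 - 1*3 = -4458 - 3 = -4461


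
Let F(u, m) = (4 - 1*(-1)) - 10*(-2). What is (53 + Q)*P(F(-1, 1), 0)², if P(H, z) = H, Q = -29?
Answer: 15000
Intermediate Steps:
F(u, m) = 25 (F(u, m) = (4 + 1) - 2*(-10) = 5 + 20 = 25)
(53 + Q)*P(F(-1, 1), 0)² = (53 - 29)*25² = 24*625 = 15000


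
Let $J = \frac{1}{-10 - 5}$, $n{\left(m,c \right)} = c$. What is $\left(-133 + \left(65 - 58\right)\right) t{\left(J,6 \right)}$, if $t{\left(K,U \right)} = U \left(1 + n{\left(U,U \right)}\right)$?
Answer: $-5292$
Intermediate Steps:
$J = - \frac{1}{15}$ ($J = \frac{1}{-10 - 5} = \frac{1}{-15} = - \frac{1}{15} \approx -0.066667$)
$t{\left(K,U \right)} = U \left(1 + U\right)$
$\left(-133 + \left(65 - 58\right)\right) t{\left(J,6 \right)} = \left(-133 + \left(65 - 58\right)\right) 6 \left(1 + 6\right) = \left(-133 + \left(65 - 58\right)\right) 6 \cdot 7 = \left(-133 + 7\right) 42 = \left(-126\right) 42 = -5292$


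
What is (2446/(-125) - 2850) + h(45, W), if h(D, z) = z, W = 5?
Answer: -358071/125 ≈ -2864.6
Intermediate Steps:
(2446/(-125) - 2850) + h(45, W) = (2446/(-125) - 2850) + 5 = (2446*(-1/125) - 2850) + 5 = (-2446/125 - 2850) + 5 = -358696/125 + 5 = -358071/125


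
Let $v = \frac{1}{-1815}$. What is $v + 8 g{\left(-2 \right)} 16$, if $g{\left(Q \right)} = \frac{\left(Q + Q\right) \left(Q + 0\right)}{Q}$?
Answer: $- \frac{929281}{1815} \approx -512.0$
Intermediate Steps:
$v = - \frac{1}{1815} \approx -0.00055096$
$g{\left(Q \right)} = 2 Q$ ($g{\left(Q \right)} = \frac{2 Q Q}{Q} = \frac{2 Q^{2}}{Q} = 2 Q$)
$v + 8 g{\left(-2 \right)} 16 = - \frac{1}{1815} + 8 \cdot 2 \left(-2\right) 16 = - \frac{1}{1815} + 8 \left(-4\right) 16 = - \frac{1}{1815} - 512 = - \frac{929281}{1815}$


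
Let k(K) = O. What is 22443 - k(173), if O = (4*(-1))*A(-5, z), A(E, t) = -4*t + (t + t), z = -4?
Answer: 22475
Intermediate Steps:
A(E, t) = -2*t (A(E, t) = -4*t + 2*t = -2*t)
O = -32 (O = (4*(-1))*(-2*(-4)) = -4*8 = -32)
k(K) = -32
22443 - k(173) = 22443 - 1*(-32) = 22443 + 32 = 22475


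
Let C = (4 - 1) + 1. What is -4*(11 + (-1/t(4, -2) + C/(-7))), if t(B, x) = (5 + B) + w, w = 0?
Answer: -2600/63 ≈ -41.270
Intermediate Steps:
t(B, x) = 5 + B (t(B, x) = (5 + B) + 0 = 5 + B)
C = 4 (C = 3 + 1 = 4)
-4*(11 + (-1/t(4, -2) + C/(-7))) = -4*(11 + (-1/(5 + 4) + 4/(-7))) = -4*(11 + (-1/9 + 4*(-⅐))) = -4*(11 + (-1*⅑ - 4/7)) = -4*(11 + (-⅑ - 4/7)) = -4*(11 - 43/63) = -4*650/63 = -2600/63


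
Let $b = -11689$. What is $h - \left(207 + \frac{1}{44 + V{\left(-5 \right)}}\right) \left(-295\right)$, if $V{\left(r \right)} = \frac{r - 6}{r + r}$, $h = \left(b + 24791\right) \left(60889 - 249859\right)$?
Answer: $- \frac{1116596564675}{451} \approx -2.4758 \cdot 10^{9}$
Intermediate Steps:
$h = -2475884940$ ($h = \left(-11689 + 24791\right) \left(60889 - 249859\right) = 13102 \left(-188970\right) = -2475884940$)
$V{\left(r \right)} = \frac{-6 + r}{2 r}$
$h - \left(207 + \frac{1}{44 + V{\left(-5 \right)}}\right) \left(-295\right) = -2475884940 - \left(207 + \frac{1}{44 + \frac{-6 - 5}{2 \left(-5\right)}}\right) \left(-295\right) = -2475884940 - \left(207 + \frac{1}{44 + \frac{1}{2} \left(- \frac{1}{5}\right) \left(-11\right)}\right) \left(-295\right) = -2475884940 - \left(207 + \frac{1}{44 + \frac{11}{10}}\right) \left(-295\right) = -2475884940 - \left(207 + \frac{1}{\frac{451}{10}}\right) \left(-295\right) = -2475884940 - \left(207 + \frac{10}{451}\right) \left(-295\right) = -2475884940 - \frac{93367}{451} \left(-295\right) = -2475884940 - - \frac{27543265}{451} = -2475884940 + \frac{27543265}{451} = - \frac{1116596564675}{451}$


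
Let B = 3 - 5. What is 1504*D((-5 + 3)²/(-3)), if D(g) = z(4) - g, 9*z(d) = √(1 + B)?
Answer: 6016/3 + 1504*I/9 ≈ 2005.3 + 167.11*I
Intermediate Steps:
B = -2
z(d) = I/9 (z(d) = √(1 - 2)/9 = √(-1)/9 = I/9)
D(g) = -g + I/9 (D(g) = I/9 - g = -g + I/9)
1504*D((-5 + 3)²/(-3)) = 1504*(-(-5 + 3)²/(-3) + I/9) = 1504*(-(-2)²*(-1)/3 + I/9) = 1504*(-4*(-1)/3 + I/9) = 1504*(-1*(-4/3) + I/9) = 1504*(4/3 + I/9) = 6016/3 + 1504*I/9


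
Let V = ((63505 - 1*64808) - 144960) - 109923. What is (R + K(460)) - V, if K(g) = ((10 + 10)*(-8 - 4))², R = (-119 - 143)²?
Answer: 382430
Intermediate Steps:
R = 68644 (R = (-262)² = 68644)
K(g) = 57600 (K(g) = (20*(-12))² = (-240)² = 57600)
V = -256186 (V = ((63505 - 64808) - 144960) - 109923 = (-1303 - 144960) - 109923 = -146263 - 109923 = -256186)
(R + K(460)) - V = (68644 + 57600) - 1*(-256186) = 126244 + 256186 = 382430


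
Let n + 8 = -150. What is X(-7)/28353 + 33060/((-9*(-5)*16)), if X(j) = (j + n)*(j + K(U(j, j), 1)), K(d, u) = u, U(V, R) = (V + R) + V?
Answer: 5211461/113412 ≈ 45.952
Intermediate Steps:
U(V, R) = R + 2*V (U(V, R) = (R + V) + V = R + 2*V)
n = -158 (n = -8 - 150 = -158)
X(j) = (1 + j)*(-158 + j) (X(j) = (j - 158)*(j + 1) = (-158 + j)*(1 + j) = (1 + j)*(-158 + j))
X(-7)/28353 + 33060/((-9*(-5)*16)) = (-158 + (-7)² - 157*(-7))/28353 + 33060/((-9*(-5)*16)) = (-158 + 49 + 1099)*(1/28353) + 33060/((45*16)) = 990*(1/28353) + 33060/720 = 330/9451 + 33060*(1/720) = 330/9451 + 551/12 = 5211461/113412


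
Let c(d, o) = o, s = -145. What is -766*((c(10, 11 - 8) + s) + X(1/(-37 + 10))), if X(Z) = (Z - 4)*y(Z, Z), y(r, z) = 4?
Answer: 3270820/27 ≈ 1.2114e+5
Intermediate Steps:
X(Z) = -16 + 4*Z (X(Z) = (Z - 4)*4 = (-4 + Z)*4 = -16 + 4*Z)
-766*((c(10, 11 - 8) + s) + X(1/(-37 + 10))) = -766*(((11 - 8) - 145) + (-16 + 4/(-37 + 10))) = -766*((3 - 145) + (-16 + 4/(-27))) = -766*(-142 + (-16 + 4*(-1/27))) = -766*(-142 + (-16 - 4/27)) = -766*(-142 - 436/27) = -766*(-4270/27) = 3270820/27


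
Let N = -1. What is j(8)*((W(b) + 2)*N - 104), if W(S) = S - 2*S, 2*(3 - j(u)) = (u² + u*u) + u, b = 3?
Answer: 6695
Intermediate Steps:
j(u) = 3 - u² - u/2 (j(u) = 3 - ((u² + u*u) + u)/2 = 3 - ((u² + u²) + u)/2 = 3 - (2*u² + u)/2 = 3 - (u + 2*u²)/2 = 3 + (-u² - u/2) = 3 - u² - u/2)
W(S) = -S
j(8)*((W(b) + 2)*N - 104) = (3 - 1*8² - ½*8)*((-1*3 + 2)*(-1) - 104) = (3 - 1*64 - 4)*((-3 + 2)*(-1) - 104) = (3 - 64 - 4)*(-1*(-1) - 104) = -65*(1 - 104) = -65*(-103) = 6695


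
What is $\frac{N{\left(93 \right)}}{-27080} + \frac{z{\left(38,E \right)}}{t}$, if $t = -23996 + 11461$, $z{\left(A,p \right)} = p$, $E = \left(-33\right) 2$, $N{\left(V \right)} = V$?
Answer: $\frac{24861}{13577912} \approx 0.001831$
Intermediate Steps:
$E = -66$
$t = -12535$
$\frac{N{\left(93 \right)}}{-27080} + \frac{z{\left(38,E \right)}}{t} = \frac{93}{-27080} - \frac{66}{-12535} = 93 \left(- \frac{1}{27080}\right) - - \frac{66}{12535} = - \frac{93}{27080} + \frac{66}{12535} = \frac{24861}{13577912}$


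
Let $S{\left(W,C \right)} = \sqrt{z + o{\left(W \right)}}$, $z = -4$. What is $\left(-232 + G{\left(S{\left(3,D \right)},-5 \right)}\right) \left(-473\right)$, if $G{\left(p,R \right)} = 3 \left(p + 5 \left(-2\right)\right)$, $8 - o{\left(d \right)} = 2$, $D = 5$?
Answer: $123926 - 1419 \sqrt{2} \approx 1.2192 \cdot 10^{5}$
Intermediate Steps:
$o{\left(d \right)} = 6$ ($o{\left(d \right)} = 8 - 2 = 6$)
$S{\left(W,C \right)} = \sqrt{2}$ ($S{\left(W,C \right)} = \sqrt{-4 + 6} = \sqrt{2}$)
$G{\left(p,R \right)} = -30 + 3 p$ ($G{\left(p,R \right)} = 3 \left(p - 10\right) = 3 \left(-10 + p\right) = -30 + 3 p$)
$\left(-232 + G{\left(S{\left(3,D \right)},-5 \right)}\right) \left(-473\right) = \left(-232 - \left(30 - 3 \sqrt{2}\right)\right) \left(-473\right) = \left(-262 + 3 \sqrt{2}\right) \left(-473\right) = 123926 - 1419 \sqrt{2}$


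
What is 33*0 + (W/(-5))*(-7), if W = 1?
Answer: 7/5 ≈ 1.4000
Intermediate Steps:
33*0 + (W/(-5))*(-7) = 33*0 + (1/(-5))*(-7) = 0 + (1*(-⅕))*(-7) = 0 - ⅕*(-7) = 0 + 7/5 = 7/5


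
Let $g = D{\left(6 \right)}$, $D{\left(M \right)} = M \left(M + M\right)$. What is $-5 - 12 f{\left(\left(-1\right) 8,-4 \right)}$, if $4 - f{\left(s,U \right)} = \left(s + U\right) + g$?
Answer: $667$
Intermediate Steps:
$D{\left(M \right)} = 2 M^{2}$ ($D{\left(M \right)} = M 2 M = 2 M^{2}$)
$g = 72$ ($g = 2 \cdot 6^{2} = 2 \cdot 36 = 72$)
$f{\left(s,U \right)} = -68 - U - s$ ($f{\left(s,U \right)} = 4 - \left(\left(s + U\right) + 72\right) = 4 - \left(\left(U + s\right) + 72\right) = 4 - \left(72 + U + s\right) = -68 - U - s$)
$-5 - 12 f{\left(\left(-1\right) 8,-4 \right)} = -5 - 12 \left(-68 - -4 - \left(-1\right) 8\right) = -5 - 12 \left(-68 + 4 - -8\right) = -5 - 12 \left(-68 + 4 + 8\right) = -5 - -672 = -5 + 672 = 667$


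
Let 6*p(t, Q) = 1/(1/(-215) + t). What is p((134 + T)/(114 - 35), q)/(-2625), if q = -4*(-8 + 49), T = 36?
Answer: -3397/114883650 ≈ -2.9569e-5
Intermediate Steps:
q = -164 (q = -4*41 = -164)
p(t, Q) = 1/(6*(-1/215 + t)) (p(t, Q) = 1/(6*(1/(-215) + t)) = 1/(6*(-1/215 + t)))
p((134 + T)/(114 - 35), q)/(-2625) = (215/(6*(-1 + 215*((134 + 36)/(114 - 35)))))/(-2625) = (215/(6*(-1 + 215*(170/79))))*(-1/2625) = (215/(6*(-1 + 36550/79)))*(-1/2625) = (215/(6*(36471/79)))*(-1/2625) = ((215/6)*(79/36471))*(-1/2625) = (16985/218826)*(-1/2625) = -3397/114883650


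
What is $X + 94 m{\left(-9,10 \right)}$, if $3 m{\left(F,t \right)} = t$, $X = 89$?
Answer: $\frac{1207}{3} \approx 402.33$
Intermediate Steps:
$m{\left(F,t \right)} = \frac{t}{3}$
$X + 94 m{\left(-9,10 \right)} = 89 + 94 \cdot \frac{1}{3} \cdot 10 = 89 + 94 \cdot \frac{10}{3} = 89 + \frac{940}{3} = \frac{1207}{3}$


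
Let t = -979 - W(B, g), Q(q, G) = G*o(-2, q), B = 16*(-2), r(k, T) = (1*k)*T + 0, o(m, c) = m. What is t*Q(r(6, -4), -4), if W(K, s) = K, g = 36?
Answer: -7576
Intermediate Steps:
r(k, T) = T*k (r(k, T) = k*T + 0 = T*k + 0 = T*k)
B = -32
Q(q, G) = -2*G (Q(q, G) = G*(-2) = -2*G)
t = -947 (t = -979 - 1*(-32) = -979 + 32 = -947)
t*Q(r(6, -4), -4) = -(-1894)*(-4) = -947*8 = -7576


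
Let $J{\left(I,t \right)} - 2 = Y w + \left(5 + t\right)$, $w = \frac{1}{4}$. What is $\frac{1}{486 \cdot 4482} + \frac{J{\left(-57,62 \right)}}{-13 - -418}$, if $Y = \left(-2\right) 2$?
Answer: $\frac{1828661}{10891260} \approx 0.1679$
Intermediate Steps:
$Y = -4$
$w = \frac{1}{4} \approx 0.25$
$J{\left(I,t \right)} = 6 + t$ ($J{\left(I,t \right)} = 2 + \left(\left(-4\right) \frac{1}{4} + \left(5 + t\right)\right) = 2 + \left(-1 + \left(5 + t\right)\right) = 2 + \left(4 + t\right) = 6 + t$)
$\frac{1}{486 \cdot 4482} + \frac{J{\left(-57,62 \right)}}{-13 - -418} = \frac{1}{486 \cdot 4482} + \frac{6 + 62}{-13 - -418} = \frac{1}{486} \cdot \frac{1}{4482} + \frac{68}{-13 + 418} = \frac{1}{2178252} + \frac{68}{405} = \frac{1828661}{10891260}$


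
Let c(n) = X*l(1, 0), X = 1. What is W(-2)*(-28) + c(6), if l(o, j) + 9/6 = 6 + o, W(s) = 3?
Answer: -157/2 ≈ -78.500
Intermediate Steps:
l(o, j) = 9/2 + o (l(o, j) = -3/2 + (6 + o) = 9/2 + o)
c(n) = 11/2 (c(n) = 1*(9/2 + 1) = 1*(11/2) = 11/2)
W(-2)*(-28) + c(6) = 3*(-28) + 11/2 = -84 + 11/2 = -157/2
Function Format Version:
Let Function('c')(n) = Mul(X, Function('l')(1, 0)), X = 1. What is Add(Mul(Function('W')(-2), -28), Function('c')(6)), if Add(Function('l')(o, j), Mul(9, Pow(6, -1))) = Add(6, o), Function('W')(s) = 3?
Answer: Rational(-157, 2) ≈ -78.500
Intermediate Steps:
Function('l')(o, j) = Add(Rational(9, 2), o) (Function('l')(o, j) = Add(Rational(-3, 2), Add(6, o)) = Add(Rational(9, 2), o))
Function('c')(n) = Rational(11, 2) (Function('c')(n) = Mul(1, Add(Rational(9, 2), 1)) = Mul(1, Rational(11, 2)) = Rational(11, 2))
Add(Mul(Function('W')(-2), -28), Function('c')(6)) = Add(Mul(3, -28), Rational(11, 2)) = Add(-84, Rational(11, 2)) = Rational(-157, 2)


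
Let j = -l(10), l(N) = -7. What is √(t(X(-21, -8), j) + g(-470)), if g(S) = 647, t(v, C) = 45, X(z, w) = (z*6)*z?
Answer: 2*√173 ≈ 26.306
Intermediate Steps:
X(z, w) = 6*z² (X(z, w) = (6*z)*z = 6*z²)
j = 7 (j = -1*(-7) = 7)
√(t(X(-21, -8), j) + g(-470)) = √(45 + 647) = √692 = 2*√173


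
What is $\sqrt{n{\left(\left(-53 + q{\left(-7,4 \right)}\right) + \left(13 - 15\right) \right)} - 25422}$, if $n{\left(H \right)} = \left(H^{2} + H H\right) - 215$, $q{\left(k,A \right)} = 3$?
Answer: $i \sqrt{20229} \approx 142.23 i$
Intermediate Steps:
$n{\left(H \right)} = -215 + 2 H^{2}$ ($n{\left(H \right)} = \left(H^{2} + H^{2}\right) - 215 = 2 H^{2} - 215 = -215 + 2 H^{2}$)
$\sqrt{n{\left(\left(-53 + q{\left(-7,4 \right)}\right) + \left(13 - 15\right) \right)} - 25422} = \sqrt{\left(-215 + 2 \left(\left(-53 + 3\right) + \left(13 - 15\right)\right)^{2}\right) - 25422} = \sqrt{\left(-215 + 2 \left(-50 + \left(13 - 15\right)\right)^{2}\right) - 25422} = \sqrt{\left(-215 + 2 \left(-50 - 2\right)^{2}\right) - 25422} = \sqrt{\left(-215 + 2 \left(-52\right)^{2}\right) - 25422} = \sqrt{\left(-215 + 2 \cdot 2704\right) - 25422} = \sqrt{\left(-215 + 5408\right) - 25422} = \sqrt{5193 - 25422} = \sqrt{-20229} = i \sqrt{20229}$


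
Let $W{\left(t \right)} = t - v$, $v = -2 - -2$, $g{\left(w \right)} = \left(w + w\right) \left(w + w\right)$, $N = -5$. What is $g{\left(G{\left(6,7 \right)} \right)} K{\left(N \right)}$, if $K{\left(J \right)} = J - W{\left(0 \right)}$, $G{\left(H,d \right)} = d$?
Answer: $-980$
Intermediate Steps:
$g{\left(w \right)} = 4 w^{2}$ ($g{\left(w \right)} = 2 w 2 w = 4 w^{2}$)
$v = 0$ ($v = -2 + 2 = 0$)
$W{\left(t \right)} = t$ ($W{\left(t \right)} = t - 0 = t + 0 = t$)
$K{\left(J \right)} = J$ ($K{\left(J \right)} = J - 0 = J + 0 = J$)
$g{\left(G{\left(6,7 \right)} \right)} K{\left(N \right)} = 4 \cdot 7^{2} \left(-5\right) = 4 \cdot 49 \left(-5\right) = 196 \left(-5\right) = -980$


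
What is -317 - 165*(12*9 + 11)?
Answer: -19952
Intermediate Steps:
-317 - 165*(12*9 + 11) = -317 - 165*(108 + 11) = -317 - 165*119 = -317 - 19635 = -19952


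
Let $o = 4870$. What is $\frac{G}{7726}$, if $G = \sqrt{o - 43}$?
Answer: $\frac{\sqrt{4827}}{7726} \approx 0.0089926$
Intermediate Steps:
$G = \sqrt{4827}$ ($G = \sqrt{4870 - 43} = \sqrt{4827} \approx 69.477$)
$\frac{G}{7726} = \frac{\sqrt{4827}}{7726}$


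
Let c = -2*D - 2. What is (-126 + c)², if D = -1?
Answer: 15876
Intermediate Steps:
c = 0 (c = -2*(-1) - 2 = 2 - 2 = 0)
(-126 + c)² = (-126 + 0)² = (-126)² = 15876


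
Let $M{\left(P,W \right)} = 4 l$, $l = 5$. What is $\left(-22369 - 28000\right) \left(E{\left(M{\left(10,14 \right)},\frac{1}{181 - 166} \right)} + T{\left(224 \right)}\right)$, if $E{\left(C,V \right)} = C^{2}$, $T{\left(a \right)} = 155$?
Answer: $-27954795$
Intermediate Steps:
$M{\left(P,W \right)} = 20$ ($M{\left(P,W \right)} = 4 \cdot 5 = 20$)
$\left(-22369 - 28000\right) \left(E{\left(M{\left(10,14 \right)},\frac{1}{181 - 166} \right)} + T{\left(224 \right)}\right) = \left(-22369 - 28000\right) \left(20^{2} + 155\right) = - 50369 \left(400 + 155\right) = \left(-50369\right) 555 = -27954795$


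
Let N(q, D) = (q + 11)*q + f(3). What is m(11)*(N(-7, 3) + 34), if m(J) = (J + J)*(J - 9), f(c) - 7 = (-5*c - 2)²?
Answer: 13288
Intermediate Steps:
f(c) = 7 + (-2 - 5*c)² (f(c) = 7 + (-5*c - 2)² = 7 + (-2 - 5*c)²)
N(q, D) = 296 + q*(11 + q) (N(q, D) = (q + 11)*q + (7 + (2 + 5*3)²) = (11 + q)*q + (7 + (2 + 15)²) = q*(11 + q) + (7 + 17²) = q*(11 + q) + (7 + 289) = q*(11 + q) + 296 = 296 + q*(11 + q))
m(J) = 2*J*(-9 + J) (m(J) = (2*J)*(-9 + J) = 2*J*(-9 + J))
m(11)*(N(-7, 3) + 34) = (2*11*(-9 + 11))*((296 + (-7)² + 11*(-7)) + 34) = (2*11*2)*((296 + 49 - 77) + 34) = 44*(268 + 34) = 44*302 = 13288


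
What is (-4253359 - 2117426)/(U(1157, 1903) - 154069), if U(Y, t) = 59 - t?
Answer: 2123595/51971 ≈ 40.861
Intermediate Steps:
(-4253359 - 2117426)/(U(1157, 1903) - 154069) = (-4253359 - 2117426)/((59 - 1*1903) - 154069) = -6370785/((59 - 1903) - 154069) = -6370785/(-1844 - 154069) = -6370785/(-155913) = -6370785*(-1/155913) = 2123595/51971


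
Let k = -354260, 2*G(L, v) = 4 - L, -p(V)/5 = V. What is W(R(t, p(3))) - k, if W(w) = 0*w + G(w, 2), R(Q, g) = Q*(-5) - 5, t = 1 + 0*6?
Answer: 354267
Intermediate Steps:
p(V) = -5*V
G(L, v) = 2 - L/2 (G(L, v) = (4 - L)/2 = 2 - L/2)
t = 1 (t = 1 + 0 = 1)
R(Q, g) = -5 - 5*Q (R(Q, g) = -5*Q - 5 = -5 - 5*Q)
W(w) = 2 - w/2 (W(w) = 0*w + (2 - w/2) = 0 + (2 - w/2) = 2 - w/2)
W(R(t, p(3))) - k = (2 - (-5 - 5*1)/2) - 1*(-354260) = (2 - (-5 - 5)/2) + 354260 = (2 - 1/2*(-10)) + 354260 = (2 + 5) + 354260 = 7 + 354260 = 354267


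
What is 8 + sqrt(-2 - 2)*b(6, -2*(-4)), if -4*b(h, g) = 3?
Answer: 8 - 3*I/2 ≈ 8.0 - 1.5*I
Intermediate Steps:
b(h, g) = -3/4 (b(h, g) = -1/4*3 = -3/4)
8 + sqrt(-2 - 2)*b(6, -2*(-4)) = 8 + sqrt(-2 - 2)*(-3/4) = 8 + sqrt(-4)*(-3/4) = 8 + (2*I)*(-3/4) = 8 - 3*I/2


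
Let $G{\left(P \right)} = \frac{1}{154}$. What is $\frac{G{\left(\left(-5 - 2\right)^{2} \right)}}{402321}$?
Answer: $\frac{1}{61957434} \approx 1.614 \cdot 10^{-8}$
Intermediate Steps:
$G{\left(P \right)} = \frac{1}{154}$
$\frac{G{\left(\left(-5 - 2\right)^{2} \right)}}{402321} = \frac{1}{154 \cdot 402321} = \frac{1}{154} \cdot \frac{1}{402321} = \frac{1}{61957434}$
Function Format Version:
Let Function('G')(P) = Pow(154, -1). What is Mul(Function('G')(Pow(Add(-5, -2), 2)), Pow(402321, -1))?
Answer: Rational(1, 61957434) ≈ 1.6140e-8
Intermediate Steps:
Function('G')(P) = Rational(1, 154)
Mul(Function('G')(Pow(Add(-5, -2), 2)), Pow(402321, -1)) = Mul(Rational(1, 154), Pow(402321, -1)) = Mul(Rational(1, 154), Rational(1, 402321)) = Rational(1, 61957434)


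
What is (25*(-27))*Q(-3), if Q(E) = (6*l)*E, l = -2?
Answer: -24300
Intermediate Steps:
Q(E) = -12*E (Q(E) = (6*(-2))*E = -12*E)
(25*(-27))*Q(-3) = (25*(-27))*(-12*(-3)) = -675*36 = -24300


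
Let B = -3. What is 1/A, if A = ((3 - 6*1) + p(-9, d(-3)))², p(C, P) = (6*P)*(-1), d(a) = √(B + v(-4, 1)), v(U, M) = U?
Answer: -I/(36*√7 + 243*I) ≈ -0.0035672 - 0.0013982*I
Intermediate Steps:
d(a) = I*√7 (d(a) = √(-3 - 4) = √(-7) = I*√7)
p(C, P) = -6*P
A = (-3 - 6*I*√7)² (A = ((3 - 6*1) - 6*I*√7)² = ((3 - 6) - 6*I*√7)² = (-3 - 6*I*√7)² ≈ -243.0 + 95.247*I)
1/A = 1/(-243 + 36*I*√7)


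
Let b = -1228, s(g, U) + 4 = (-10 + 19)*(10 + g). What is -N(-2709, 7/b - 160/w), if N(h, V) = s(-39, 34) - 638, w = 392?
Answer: 903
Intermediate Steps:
s(g, U) = 86 + 9*g (s(g, U) = -4 + (-10 + 19)*(10 + g) = -4 + 9*(10 + g) = -4 + (90 + 9*g) = 86 + 9*g)
N(h, V) = -903 (N(h, V) = (86 + 9*(-39)) - 638 = (86 - 351) - 638 = -265 - 638 = -903)
-N(-2709, 7/b - 160/w) = -1*(-903) = 903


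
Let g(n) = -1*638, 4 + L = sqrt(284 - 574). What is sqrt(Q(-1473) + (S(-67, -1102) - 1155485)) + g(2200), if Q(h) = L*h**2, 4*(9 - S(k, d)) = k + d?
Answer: -638 + 3*sqrt(-4370711 + 964324*I*sqrt(290))/2 ≈ 3130.4 + 4902.5*I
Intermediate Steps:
S(k, d) = 9 - d/4 - k/4 (S(k, d) = 9 - (k + d)/4 = 9 - (d + k)/4 = 9 + (-d/4 - k/4) = 9 - d/4 - k/4)
L = -4 + I*sqrt(290) (L = -4 + sqrt(284 - 574) = -4 + sqrt(-290) = -4 + I*sqrt(290) ≈ -4.0 + 17.029*I)
g(n) = -638
Q(h) = h**2*(-4 + I*sqrt(290)) (Q(h) = (-4 + I*sqrt(290))*h**2 = h**2*(-4 + I*sqrt(290)))
sqrt(Q(-1473) + (S(-67, -1102) - 1155485)) + g(2200) = sqrt((-1473)**2*(-4 + I*sqrt(290)) + ((9 - 1/4*(-1102) - 1/4*(-67)) - 1155485)) - 638 = sqrt(2169729*(-4 + I*sqrt(290)) + ((9 + 551/2 + 67/4) - 1155485)) - 638 = sqrt((-8678916 + 2169729*I*sqrt(290)) + (1205/4 - 1155485)) - 638 = sqrt((-8678916 + 2169729*I*sqrt(290)) - 4620735/4) - 638 = sqrt(-39336399/4 + 2169729*I*sqrt(290)) - 638 = -638 + sqrt(-39336399/4 + 2169729*I*sqrt(290))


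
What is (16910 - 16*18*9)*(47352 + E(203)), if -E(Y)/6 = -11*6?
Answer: 683655864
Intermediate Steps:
E(Y) = 396 (E(Y) = -(-66)*6 = -6*(-66) = 396)
(16910 - 16*18*9)*(47352 + E(203)) = (16910 - 16*18*9)*(47352 + 396) = (16910 - 288*9)*47748 = (16910 - 2592)*47748 = 14318*47748 = 683655864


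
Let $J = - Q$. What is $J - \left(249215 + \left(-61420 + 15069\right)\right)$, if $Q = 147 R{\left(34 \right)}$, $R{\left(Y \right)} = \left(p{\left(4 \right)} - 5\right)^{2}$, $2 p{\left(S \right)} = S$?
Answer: $-204187$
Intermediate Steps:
$p{\left(S \right)} = \frac{S}{2}$
$R{\left(Y \right)} = 9$ ($R{\left(Y \right)} = \left(\frac{1}{2} \cdot 4 - 5\right)^{2} = \left(2 - 5\right)^{2} = \left(-3\right)^{2} = 9$)
$Q = 1323$ ($Q = 147 \cdot 9 = 1323$)
$J = -1323$ ($J = \left(-1\right) 1323 = -1323$)
$J - \left(249215 + \left(-61420 + 15069\right)\right) = -1323 - \left(249215 + \left(-61420 + 15069\right)\right) = -1323 - \left(249215 - 46351\right) = -1323 - 202864 = -204187$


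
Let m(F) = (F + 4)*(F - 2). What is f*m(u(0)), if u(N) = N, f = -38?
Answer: 304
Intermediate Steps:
m(F) = (-2 + F)*(4 + F) (m(F) = (4 + F)*(-2 + F) = (-2 + F)*(4 + F))
f*m(u(0)) = -38*(-8 + 0² + 2*0) = -38*(-8 + 0 + 0) = -38*(-8) = 304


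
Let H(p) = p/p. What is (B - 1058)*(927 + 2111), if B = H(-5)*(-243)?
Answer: -3952438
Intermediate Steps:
H(p) = 1
B = -243 (B = 1*(-243) = -243)
(B - 1058)*(927 + 2111) = (-243 - 1058)*(927 + 2111) = -1301*3038 = -3952438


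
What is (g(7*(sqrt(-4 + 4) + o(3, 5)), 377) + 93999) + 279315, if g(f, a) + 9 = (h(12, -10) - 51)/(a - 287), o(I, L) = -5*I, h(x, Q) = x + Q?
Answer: 33597401/90 ≈ 3.7330e+5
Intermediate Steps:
h(x, Q) = Q + x
g(f, a) = -9 - 49/(-287 + a) (g(f, a) = -9 + ((-10 + 12) - 51)/(a - 287) = -9 + (2 - 51)/(-287 + a) = -9 - 49/(-287 + a))
(g(7*(sqrt(-4 + 4) + o(3, 5)), 377) + 93999) + 279315 = ((2534 - 9*377)/(-287 + 377) + 93999) + 279315 = ((2534 - 3393)/90 + 93999) + 279315 = ((1/90)*(-859) + 93999) + 279315 = (-859/90 + 93999) + 279315 = 8459051/90 + 279315 = 33597401/90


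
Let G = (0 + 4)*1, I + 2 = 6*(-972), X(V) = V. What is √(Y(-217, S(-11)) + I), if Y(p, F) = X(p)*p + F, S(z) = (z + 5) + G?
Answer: √41253 ≈ 203.11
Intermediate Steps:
I = -5834 (I = -2 + 6*(-972) = -2 - 5832 = -5834)
G = 4 (G = 4*1 = 4)
S(z) = 9 + z (S(z) = (z + 5) + 4 = (5 + z) + 4 = 9 + z)
Y(p, F) = F + p² (Y(p, F) = p*p + F = p² + F = F + p²)
√(Y(-217, S(-11)) + I) = √(((9 - 11) + (-217)²) - 5834) = √((-2 + 47089) - 5834) = √(47087 - 5834) = √41253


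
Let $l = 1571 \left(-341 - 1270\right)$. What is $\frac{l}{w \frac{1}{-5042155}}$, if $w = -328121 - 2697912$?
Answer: $- \frac{12761094288555}{3026033} \approx -4.2171 \cdot 10^{6}$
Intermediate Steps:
$w = -3026033$
$l = -2530881$ ($l = 1571 \left(-1611\right) = -2530881$)
$\frac{l}{w \frac{1}{-5042155}} = - \frac{2530881}{\left(-3026033\right) \frac{1}{-5042155}} = - \frac{2530881}{\left(-3026033\right) \left(- \frac{1}{5042155}\right)} = - \frac{2530881}{\frac{3026033}{5042155}} = \left(-2530881\right) \frac{5042155}{3026033} = - \frac{12761094288555}{3026033}$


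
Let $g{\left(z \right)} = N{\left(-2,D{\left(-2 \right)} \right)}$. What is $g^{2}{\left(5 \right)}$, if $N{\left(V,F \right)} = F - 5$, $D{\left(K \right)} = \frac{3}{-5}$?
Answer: $\frac{784}{25} \approx 31.36$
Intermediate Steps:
$D{\left(K \right)} = - \frac{3}{5}$ ($D{\left(K \right)} = 3 \left(- \frac{1}{5}\right) = - \frac{3}{5}$)
$N{\left(V,F \right)} = -5 + F$
$g{\left(z \right)} = - \frac{28}{5}$ ($g{\left(z \right)} = -5 - \frac{3}{5} = - \frac{28}{5}$)
$g^{2}{\left(5 \right)} = \left(- \frac{28}{5}\right)^{2} = \frac{784}{25}$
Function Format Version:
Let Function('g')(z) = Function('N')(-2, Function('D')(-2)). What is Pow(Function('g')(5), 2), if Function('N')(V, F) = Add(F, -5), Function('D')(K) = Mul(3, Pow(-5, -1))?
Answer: Rational(784, 25) ≈ 31.360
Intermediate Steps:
Function('D')(K) = Rational(-3, 5) (Function('D')(K) = Mul(3, Rational(-1, 5)) = Rational(-3, 5))
Function('N')(V, F) = Add(-5, F)
Function('g')(z) = Rational(-28, 5) (Function('g')(z) = Add(-5, Rational(-3, 5)) = Rational(-28, 5))
Pow(Function('g')(5), 2) = Pow(Rational(-28, 5), 2) = Rational(784, 25)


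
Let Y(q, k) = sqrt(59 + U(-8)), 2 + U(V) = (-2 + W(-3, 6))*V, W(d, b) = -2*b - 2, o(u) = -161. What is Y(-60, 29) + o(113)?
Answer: -161 + sqrt(185) ≈ -147.40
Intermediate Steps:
W(d, b) = -2 - 2*b
U(V) = -2 - 16*V (U(V) = -2 + (-2 + (-2 - 2*6))*V = -2 + (-2 + (-2 - 12))*V = -2 + (-2 - 14)*V = -2 - 16*V)
Y(q, k) = sqrt(185) (Y(q, k) = sqrt(59 + (-2 - 16*(-8))) = sqrt(59 + (-2 + 128)) = sqrt(59 + 126) = sqrt(185))
Y(-60, 29) + o(113) = sqrt(185) - 161 = -161 + sqrt(185)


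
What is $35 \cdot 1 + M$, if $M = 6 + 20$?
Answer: $61$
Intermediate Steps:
$M = 26$
$35 \cdot 1 + M = 35 \cdot 1 + 26 = 35 + 26 = 61$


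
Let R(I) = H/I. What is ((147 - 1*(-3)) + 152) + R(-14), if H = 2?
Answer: 2113/7 ≈ 301.86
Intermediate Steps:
R(I) = 2/I
((147 - 1*(-3)) + 152) + R(-14) = ((147 - 1*(-3)) + 152) + 2/(-14) = ((147 + 3) + 152) + 2*(-1/14) = (150 + 152) - ⅐ = 302 - ⅐ = 2113/7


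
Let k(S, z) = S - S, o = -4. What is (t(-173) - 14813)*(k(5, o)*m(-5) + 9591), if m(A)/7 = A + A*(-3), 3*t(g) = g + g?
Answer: -143177645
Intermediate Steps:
t(g) = 2*g/3 (t(g) = (g + g)/3 = (2*g)/3 = 2*g/3)
m(A) = -14*A (m(A) = 7*(A + A*(-3)) = 7*(A - 3*A) = 7*(-2*A) = -14*A)
k(S, z) = 0
(t(-173) - 14813)*(k(5, o)*m(-5) + 9591) = ((⅔)*(-173) - 14813)*(0*(-14*(-5)) + 9591) = (-346/3 - 14813)*(0*70 + 9591) = -44785*(0 + 9591)/3 = -44785/3*9591 = -143177645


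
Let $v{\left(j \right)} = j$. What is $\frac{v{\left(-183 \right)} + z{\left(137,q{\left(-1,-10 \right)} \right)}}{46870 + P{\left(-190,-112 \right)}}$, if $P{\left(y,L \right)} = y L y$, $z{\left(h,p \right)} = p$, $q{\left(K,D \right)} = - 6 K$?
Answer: $\frac{59}{1332110} \approx 4.4291 \cdot 10^{-5}$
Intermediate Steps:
$P{\left(y,L \right)} = L y^{2}$ ($P{\left(y,L \right)} = L y y = L y^{2}$)
$\frac{v{\left(-183 \right)} + z{\left(137,q{\left(-1,-10 \right)} \right)}}{46870 + P{\left(-190,-112 \right)}} = \frac{-183 - -6}{46870 - 112 \left(-190\right)^{2}} = \frac{-183 + 6}{46870 - 4043200} = - \frac{177}{46870 - 4043200} = - \frac{177}{-3996330} = \left(-177\right) \left(- \frac{1}{3996330}\right) = \frac{59}{1332110}$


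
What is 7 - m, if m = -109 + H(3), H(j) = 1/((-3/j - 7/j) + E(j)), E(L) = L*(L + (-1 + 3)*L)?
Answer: 8233/71 ≈ 115.96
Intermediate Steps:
E(L) = 3*L² (E(L) = L*(L + 2*L) = L*(3*L) = 3*L²)
H(j) = 1/(-10/j + 3*j²) (H(j) = 1/((-3/j - 7/j) + 3*j²) = 1/(-10/j + 3*j²))
m = -7736/71 (m = -109 + 3/(-10 + 3*3³) = -109 + 3/(-10 + 3*27) = -109 + 3/(-10 + 81) = -109 + 3/71 = -7736/71 ≈ -108.96)
7 - m = 7 - 1*(-7736/71) = 7 + 7736/71 = 8233/71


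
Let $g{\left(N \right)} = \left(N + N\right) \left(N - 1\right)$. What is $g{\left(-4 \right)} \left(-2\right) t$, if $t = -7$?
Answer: $560$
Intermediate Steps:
$g{\left(N \right)} = 2 N \left(-1 + N\right)$
$g{\left(-4 \right)} \left(-2\right) t = 2 \left(-4\right) \left(-1 - 4\right) \left(-2\right) \left(-7\right) = 2 \left(-4\right) \left(-5\right) \left(-2\right) \left(-7\right) = 40 \left(-2\right) \left(-7\right) = \left(-80\right) \left(-7\right) = 560$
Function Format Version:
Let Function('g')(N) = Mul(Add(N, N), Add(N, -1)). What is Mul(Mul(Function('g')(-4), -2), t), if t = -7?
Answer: 560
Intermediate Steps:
Function('g')(N) = Mul(2, N, Add(-1, N)) (Function('g')(N) = Mul(Mul(2, N), Add(-1, N)) = Mul(2, N, Add(-1, N)))
Mul(Mul(Function('g')(-4), -2), t) = Mul(Mul(Mul(2, -4, Add(-1, -4)), -2), -7) = Mul(Mul(Mul(2, -4, -5), -2), -7) = Mul(Mul(40, -2), -7) = Mul(-80, -7) = 560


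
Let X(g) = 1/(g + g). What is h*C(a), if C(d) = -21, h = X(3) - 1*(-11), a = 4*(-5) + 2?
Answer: -469/2 ≈ -234.50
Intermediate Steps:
X(g) = 1/(2*g)
a = -18 (a = -20 + 2 = -18)
h = 67/6 (h = (1/2)/3 - 1*(-11) = (1/2)*(1/3) + 11 = 1/6 + 11 = 67/6 ≈ 11.167)
h*C(a) = (67/6)*(-21) = -469/2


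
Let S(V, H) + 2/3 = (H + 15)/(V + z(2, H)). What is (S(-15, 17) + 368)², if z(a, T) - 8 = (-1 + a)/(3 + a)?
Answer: 342028036/2601 ≈ 1.3150e+5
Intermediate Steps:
z(a, T) = 8 + (-1 + a)/(3 + a)
S(V, H) = -⅔ + (15 + H)/(41/5 + V) (S(V, H) = -⅔ + (H + 15)/(V + (23 + 9*2)/(3 + 2)) = -⅔ + (15 + H)/(V + (23 + 18)/5) = -⅔ + (15 + H)/(V + (⅕)*41) = -⅔ + (15 + H)/(V + 41/5) = -⅔ + (15 + H)/(41/5 + V))
(S(-15, 17) + 368)² = ((143 - 10*(-15) + 15*17)/(3*(41 + 5*(-15))) + 368)² = ((143 + 150 + 255)/(3*(41 - 75)) + 368)² = ((⅓)*548/(-34) + 368)² = ((⅓)*(-1/34)*548 + 368)² = (-274/51 + 368)² = (18494/51)² = 342028036/2601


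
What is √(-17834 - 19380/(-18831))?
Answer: I*√702632051566/6277 ≈ 133.54*I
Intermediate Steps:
√(-17834 - 19380/(-18831)) = √(-17834 - 19380*(-1/18831)) = √(-17834 + 6460/6277) = √(-111937558/6277) = I*√702632051566/6277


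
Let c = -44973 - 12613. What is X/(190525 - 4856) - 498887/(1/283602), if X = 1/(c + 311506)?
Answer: -6670337126527468595519/47145072480 ≈ -1.4149e+11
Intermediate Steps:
c = -57586
X = 1/253920 (X = 1/(-57586 + 311506) = 1/253920 ≈ 3.9383e-6)
X/(190525 - 4856) - 498887/(1/283602) = 1/(253920*(190525 - 4856)) - 498887/(1/283602) = (1/253920)/185669 - 498887/1/283602 = (1/253920)*(1/185669) - 498887*283602 = 1/47145072480 - 141485350974 = -6670337126527468595519/47145072480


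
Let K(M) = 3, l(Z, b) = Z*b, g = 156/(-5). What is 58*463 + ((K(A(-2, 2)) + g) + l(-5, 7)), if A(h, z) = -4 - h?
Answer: 133954/5 ≈ 26791.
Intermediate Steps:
g = -156/5 (g = 156*(-1/5) = -156/5 ≈ -31.200)
58*463 + ((K(A(-2, 2)) + g) + l(-5, 7)) = 58*463 + ((3 - 156/5) - 5*7) = 26854 + (-141/5 - 35) = 26854 - 316/5 = 133954/5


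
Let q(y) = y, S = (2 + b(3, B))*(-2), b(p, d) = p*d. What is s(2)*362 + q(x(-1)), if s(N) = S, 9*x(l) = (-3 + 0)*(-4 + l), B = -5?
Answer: 28241/3 ≈ 9413.7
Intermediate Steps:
b(p, d) = d*p
x(l) = 4/3 - l/3 (x(l) = ((-3 + 0)*(-4 + l))/9 = (-3*(-4 + l))/9 = (12 - 3*l)/9 = 4/3 - l/3)
S = 26 (S = (2 - 5*3)*(-2) = (2 - 15)*(-2) = -13*(-2) = 26)
s(N) = 26
s(2)*362 + q(x(-1)) = 26*362 + (4/3 - ⅓*(-1)) = 9412 + (4/3 + ⅓) = 9412 + 5/3 = 28241/3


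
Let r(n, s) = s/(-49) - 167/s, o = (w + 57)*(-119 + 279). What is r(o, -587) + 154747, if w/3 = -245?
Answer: 4451340713/28763 ≈ 1.5476e+5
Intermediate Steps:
w = -735 (w = 3*(-245) = -735)
o = -108480 (o = (-735 + 57)*(-119 + 279) = -678*160 = -108480)
r(n, s) = -167/s - s/49 (r(n, s) = s*(-1/49) - 167/s = -s/49 - 167/s = -167/s - s/49)
r(o, -587) + 154747 = (-167/(-587) - 1/49*(-587)) + 154747 = (-167*(-1/587) + 587/49) + 154747 = (167/587 + 587/49) + 154747 = 352752/28763 + 154747 = 4451340713/28763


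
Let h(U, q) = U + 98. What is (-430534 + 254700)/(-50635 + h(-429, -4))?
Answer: 87917/25483 ≈ 3.4500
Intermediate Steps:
h(U, q) = 98 + U
(-430534 + 254700)/(-50635 + h(-429, -4)) = (-430534 + 254700)/(-50635 + (98 - 429)) = -175834/(-50635 - 331) = -175834/(-50966) = -175834*(-1/50966) = 87917/25483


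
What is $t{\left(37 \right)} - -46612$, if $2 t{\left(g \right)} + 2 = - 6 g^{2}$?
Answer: $42504$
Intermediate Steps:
$t{\left(g \right)} = -1 - 3 g^{2}$ ($t{\left(g \right)} = -1 + \frac{\left(-6\right) g^{2}}{2} = -1 - 3 g^{2}$)
$t{\left(37 \right)} - -46612 = \left(-1 - 3 \cdot 37^{2}\right) - -46612 = \left(-1 - 4107\right) + 46612 = -4108 + 46612 = 42504$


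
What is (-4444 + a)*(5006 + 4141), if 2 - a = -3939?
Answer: -4600941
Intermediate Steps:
a = 3941 (a = 2 - 1*(-3939) = 2 + 3939 = 3941)
(-4444 + a)*(5006 + 4141) = (-4444 + 3941)*(5006 + 4141) = -503*9147 = -4600941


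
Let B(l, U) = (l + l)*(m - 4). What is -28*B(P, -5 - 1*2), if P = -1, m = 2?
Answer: -112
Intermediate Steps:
B(l, U) = -4*l (B(l, U) = (l + l)*(2 - 4) = (2*l)*(-2) = -4*l)
-28*B(P, -5 - 1*2) = -(-112)*(-1) = -28*4 = -112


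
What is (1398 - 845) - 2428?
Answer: -1875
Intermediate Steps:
(1398 - 845) - 2428 = 553 - 2428 = -1875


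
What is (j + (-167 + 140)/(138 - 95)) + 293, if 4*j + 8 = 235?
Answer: 60049/172 ≈ 349.12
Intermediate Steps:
j = 227/4 (j = -2 + (¼)*235 = -2 + 235/4 = 227/4 ≈ 56.750)
(j + (-167 + 140)/(138 - 95)) + 293 = (227/4 + (-167 + 140)/(138 - 95)) + 293 = (227/4 - 27/43) + 293 = 9653/172 + 293 = 60049/172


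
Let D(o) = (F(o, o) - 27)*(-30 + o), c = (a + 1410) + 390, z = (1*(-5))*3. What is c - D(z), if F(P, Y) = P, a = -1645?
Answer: -1735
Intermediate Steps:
z = -15 (z = -5*3 = -15)
c = 155 (c = (-1645 + 1410) + 390 = -235 + 390 = 155)
D(o) = (-30 + o)*(-27 + o) (D(o) = (o - 27)*(-30 + o) = (-27 + o)*(-30 + o) = (-30 + o)*(-27 + o))
c - D(z) = 155 - (810 + (-15)**2 - 57*(-15)) = 155 - (810 + 225 + 855) = 155 - 1*1890 = 155 - 1890 = -1735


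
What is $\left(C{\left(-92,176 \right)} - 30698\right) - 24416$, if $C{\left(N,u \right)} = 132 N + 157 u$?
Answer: $-39626$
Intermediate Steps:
$\left(C{\left(-92,176 \right)} - 30698\right) - 24416 = \left(\left(132 \left(-92\right) + 157 \cdot 176\right) - 30698\right) - 24416 = \left(\left(-12144 + 27632\right) - 30698\right) - 24416 = \left(15488 - 30698\right) - 24416 = -15210 - 24416 = -39626$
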